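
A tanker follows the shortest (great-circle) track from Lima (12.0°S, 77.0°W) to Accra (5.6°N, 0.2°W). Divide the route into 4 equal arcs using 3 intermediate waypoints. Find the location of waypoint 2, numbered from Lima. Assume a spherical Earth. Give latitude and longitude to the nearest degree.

Write both endpoints as unit vectors p₁, p₂ with components (cos φ cos λ, cos φ sin λ, sin φ).
The central angle between the endpoints is δ = arccos(p₁·p₂) ≈ 1.367 rad (78.3°).
Interpolate at f = 2/4 with slerp weights a = sin((1−f)δ)/sin δ ≈ 0.645, b = sin(fδ)/sin δ ≈ 0.645.
p = a·p₁ + b·p₂ ≈ (0.784, -0.617, -0.071); φ = arcsin(p_z) ≈ -4.08°, λ = atan2(p_y, p_x) ≈ -38.21°.

≈ 4°S, 38°W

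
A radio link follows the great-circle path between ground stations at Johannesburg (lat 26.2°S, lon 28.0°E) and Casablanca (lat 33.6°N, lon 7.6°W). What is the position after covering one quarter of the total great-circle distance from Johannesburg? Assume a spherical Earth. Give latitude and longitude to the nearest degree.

Convert each endpoint to a unit vector on the sphere (x = cos φ cos λ, y = cos φ sin λ, z = sin φ).
The central angle between the endpoints is δ = arccos(p₁·p₂) ≈ 1.199 rad (68.7°).
Interpolate at f = 1/4 with slerp weights a = sin((1−f)δ)/sin δ ≈ 0.840, b = sin(fδ)/sin δ ≈ 0.317.
p = a·p₁ + b·p₂ ≈ (0.927, 0.319, -0.196); φ = arcsin(p_z) ≈ -11.28°, λ = atan2(p_y, p_x) ≈ 18.98°.

≈ lat 11°S, lon 19°E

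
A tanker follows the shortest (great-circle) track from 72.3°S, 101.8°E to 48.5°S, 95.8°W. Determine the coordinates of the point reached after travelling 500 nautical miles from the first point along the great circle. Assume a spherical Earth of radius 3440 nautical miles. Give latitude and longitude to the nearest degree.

≈ 80°S, 113°E

Write both endpoints as unit vectors p₁, p₂ with components (cos φ cos λ, cos φ sin λ, sin φ).
The central angle between the endpoints is δ = arccos(p₁·p₂) ≈ 1.022 rad (58.6°). The total great-circle distance is δ·R ≈ 1.022 × 3440 ≈ 3516 nmi, so the target fraction is f = 500/3516 ≈ 0.142.
Interpolate at f ≈ 0.142 with slerp weights a = sin((1−f)δ)/sin δ ≈ 0.901, b = sin(fδ)/sin δ ≈ 0.170.
p = a·p₁ + b·p₂ ≈ (-0.067, 0.156, -0.985); φ = arcsin(p_z) ≈ -80.20°, λ = atan2(p_y, p_x) ≈ 113.33°.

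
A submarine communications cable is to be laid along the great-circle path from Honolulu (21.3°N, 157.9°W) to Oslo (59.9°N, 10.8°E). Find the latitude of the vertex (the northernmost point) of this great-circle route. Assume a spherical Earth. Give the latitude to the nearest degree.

The great circle lies in the plane with unit normal n̂ = (p₁ × p₂)/|p₁ × p₂|.
Here n̂_z ≈ +0.093; the vertex latitude is φ_max = arccos|n̂_z| ≈ 84.7°.

≈ 85°N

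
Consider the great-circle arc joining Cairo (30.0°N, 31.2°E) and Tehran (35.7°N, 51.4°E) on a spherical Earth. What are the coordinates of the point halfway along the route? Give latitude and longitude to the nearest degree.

≈ 33°N, 41°E

The haversine formula gives a central angle δ ≈ 0.312 rad (17.9°) between the endpoints.
Interpolate at f = 1/2 with slerp weights a = sin((1−f)δ)/sin δ ≈ 0.506, b = sin(fδ)/sin δ ≈ 0.506.
p = a·p₁ + b·p₂ ≈ (0.631, 0.548, 0.548); φ = arcsin(p_z) ≈ 33.26°, λ = atan2(p_y, p_x) ≈ 40.97°.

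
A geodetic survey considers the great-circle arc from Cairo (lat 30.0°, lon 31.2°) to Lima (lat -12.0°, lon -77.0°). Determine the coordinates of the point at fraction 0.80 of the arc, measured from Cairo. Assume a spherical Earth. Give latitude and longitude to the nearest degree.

≈ lat -1°, lon -57°

Write both endpoints as unit vectors p₁, p₂ with components (cos φ cos λ, cos φ sin λ, sin φ).
The central angle between the endpoints is δ = arccos(p₁·p₂) ≈ 1.948 rad (111.6°).
Interpolate at f = 0.80 with slerp weights a = sin((1−f)δ)/sin δ ≈ 0.409, b = sin(fδ)/sin δ ≈ 1.076.
p = a·p₁ + b·p₂ ≈ (0.539, -0.842, -0.019); φ = arcsin(p_z) ≈ -1.11°, λ = atan2(p_y, p_x) ≈ -57.35°.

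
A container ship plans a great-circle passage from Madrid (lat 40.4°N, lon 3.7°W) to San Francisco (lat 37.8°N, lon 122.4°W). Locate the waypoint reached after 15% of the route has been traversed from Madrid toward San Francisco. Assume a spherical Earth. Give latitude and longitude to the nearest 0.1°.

≈ lat 48.7°N, lon 17.0°W

From cos δ = sin φ₁ sin φ₂ + cos φ₁ cos φ₂ cos Δλ, the central angle is δ ≈ 1.462 rad (83.8°).
Interpolate at f = 0.15 with slerp weights a = sin((1−f)δ)/sin δ ≈ 0.952, b = sin(fδ)/sin δ ≈ 0.219.
p = a·p₁ + b·p₂ ≈ (0.631, -0.193, 0.751); φ = arcsin(p_z) ≈ 48.71°, λ = atan2(p_y, p_x) ≈ -16.99°.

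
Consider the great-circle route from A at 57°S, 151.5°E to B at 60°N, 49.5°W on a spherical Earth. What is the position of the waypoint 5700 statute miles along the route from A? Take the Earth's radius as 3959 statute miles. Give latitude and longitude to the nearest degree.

Convert each endpoint to a unit vector on the sphere (x = cos φ cos λ, y = cos φ sin λ, z = sin φ).
The central angle between the endpoints is δ = arccos(p₁·p₂) ≈ 2.944 rad (168.7°). The total great-circle distance is δ·R ≈ 2.944 × 3959 ≈ 11655 mi, so the target fraction is f = 5700/11655 ≈ 0.489.
Interpolate at f ≈ 0.489 with slerp weights a = sin((1−f)δ)/sin δ ≈ 5.083, b = sin(fδ)/sin δ ≈ 5.050.
p = a·p₁ + b·p₂ ≈ (-0.793, -0.599, 0.111); φ = arcsin(p_z) ≈ 6.37°, λ = atan2(p_y, p_x) ≈ -142.92°.

≈ 6°N, 143°W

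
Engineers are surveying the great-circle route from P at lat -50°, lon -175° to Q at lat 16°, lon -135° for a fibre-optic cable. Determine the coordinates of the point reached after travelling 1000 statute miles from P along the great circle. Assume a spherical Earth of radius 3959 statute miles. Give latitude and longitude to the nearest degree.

Convert each endpoint to a unit vector on the sphere (x = cos φ cos λ, y = cos φ sin λ, z = sin φ).
The central angle between the endpoints is δ = arccos(p₁·p₂) ≈ 1.306 rad (74.8°). The total great-circle distance is δ·R ≈ 1.306 × 3959 ≈ 5169 mi, so the target fraction is f = 1000/5169 ≈ 0.193.
Interpolate at f ≈ 0.193 with slerp weights a = sin((1−f)δ)/sin δ ≈ 0.900, b = sin(fδ)/sin δ ≈ 0.259.
p = a·p₁ + b·p₂ ≈ (-0.753, -0.226, -0.618); φ = arcsin(p_z) ≈ -38.20°, λ = atan2(p_y, p_x) ≈ -163.25°.

≈ lat -38°, lon -163°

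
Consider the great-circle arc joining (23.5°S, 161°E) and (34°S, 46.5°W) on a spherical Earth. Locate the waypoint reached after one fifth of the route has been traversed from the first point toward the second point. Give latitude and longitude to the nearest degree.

≈ (44°S, 175°E)

Convert each endpoint to a unit vector on the sphere (x = cos φ cos λ, y = cos φ sin λ, z = sin φ).
The central angle between the endpoints is δ = arccos(p₁·p₂) ≈ 2.039 rad (116.8°).
Interpolate at f = 1/5 with slerp weights a = sin((1−f)δ)/sin δ ≈ 1.119, b = sin(fδ)/sin δ ≈ 0.444.
p = a·p₁ + b·p₂ ≈ (-0.716, 0.067, -0.695); φ = arcsin(p_z) ≈ -43.99°, λ = atan2(p_y, p_x) ≈ 174.68°.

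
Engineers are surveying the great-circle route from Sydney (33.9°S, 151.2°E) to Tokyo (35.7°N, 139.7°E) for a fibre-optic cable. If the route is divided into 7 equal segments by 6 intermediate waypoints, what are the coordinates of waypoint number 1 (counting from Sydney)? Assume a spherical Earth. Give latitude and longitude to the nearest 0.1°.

Write both endpoints as unit vectors p₁, p₂ with components (cos φ cos λ, cos φ sin λ, sin φ).
The central angle between the endpoints is δ = arccos(p₁·p₂) ≈ 1.229 rad (70.4°).
Interpolate at f = 1/7 with slerp weights a = sin((1−f)δ)/sin δ ≈ 0.923, b = sin(fδ)/sin δ ≈ 0.185.
p = a·p₁ + b·p₂ ≈ (-0.786, 0.466, -0.406); φ = arcsin(p_z) ≈ -23.97°, λ = atan2(p_y, p_x) ≈ 149.32°.

≈ (24.0°S, 149.3°E)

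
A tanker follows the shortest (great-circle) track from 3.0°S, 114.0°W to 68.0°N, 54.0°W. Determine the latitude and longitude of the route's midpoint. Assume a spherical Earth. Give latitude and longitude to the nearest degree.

Write both endpoints as unit vectors p₁, p₂ with components (cos φ cos λ, cos φ sin λ, sin φ).
The central angle between the endpoints is δ = arccos(p₁·p₂) ≈ 1.432 rad (82.0°).
Interpolate at f = 1/2 with slerp weights a = sin((1−f)δ)/sin δ ≈ 0.663, b = sin(fδ)/sin δ ≈ 0.663.
p = a·p₁ + b·p₂ ≈ (-0.123, -0.805, 0.580); φ = arcsin(p_z) ≈ 35.43°, λ = atan2(p_y, p_x) ≈ -98.70°.

≈ 35°N, 99°W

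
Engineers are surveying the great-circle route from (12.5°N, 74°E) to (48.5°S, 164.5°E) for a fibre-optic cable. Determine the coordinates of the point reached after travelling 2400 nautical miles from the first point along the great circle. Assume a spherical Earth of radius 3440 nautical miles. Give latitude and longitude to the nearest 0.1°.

From cos δ = sin φ₁ sin φ₂ + cos φ₁ cos φ₂ cos Δλ, the central angle is δ ≈ 1.739 rad (99.7°). The total great-circle distance is δ·R ≈ 1.739 × 3440 ≈ 5983 nmi, so the target fraction is f = 2400/5983 ≈ 0.401.
Interpolate at f ≈ 0.401 with slerp weights a = sin((1−f)δ)/sin δ ≈ 0.876, b = sin(fδ)/sin δ ≈ 0.652.
p = a·p₁ + b·p₂ ≈ (-0.180, 0.937, -0.299); φ = arcsin(p_z) ≈ -17.37°, λ = atan2(p_y, p_x) ≈ 100.90°.

≈ (17.4°S, 100.9°E)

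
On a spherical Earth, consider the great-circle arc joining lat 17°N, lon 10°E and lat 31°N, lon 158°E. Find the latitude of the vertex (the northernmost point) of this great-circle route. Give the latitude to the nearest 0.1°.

≈ 58.8°N

The great circle lies in the plane with unit normal n̂ = (p₁ × p₂)/|p₁ × p₂|.
Here n̂_z ≈ +0.518; the vertex latitude is φ_max = arccos|n̂_z| ≈ 58.8°.
Check via Clairaut: cos φ_max = |cos φ₁| · sin C = cos(17.0°)·sin(32.8°) ≈ 0.518, again giving ≈ 58.8°.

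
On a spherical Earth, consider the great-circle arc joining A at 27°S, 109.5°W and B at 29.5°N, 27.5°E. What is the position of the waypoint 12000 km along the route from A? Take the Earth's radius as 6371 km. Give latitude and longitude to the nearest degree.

Write both endpoints as unit vectors p₁, p₂ with components (cos φ cos λ, cos φ sin λ, sin φ).
The central angle between the endpoints is δ = arccos(p₁·p₂) ≈ 2.483 rad (142.3°). The total great-circle distance is δ·R ≈ 2.483 × 6371 ≈ 15818 km, so the target fraction is f = 12000/15818 ≈ 0.759.
Interpolate at f ≈ 0.759 with slerp weights a = sin((1−f)δ)/sin δ ≈ 0.921, b = sin(fδ)/sin δ ≈ 1.554.
p = a·p₁ + b·p₂ ≈ (0.926, -0.149, 0.347); φ = arcsin(p_z) ≈ 20.31°, λ = atan2(p_y, p_x) ≈ -9.15°.

≈ 20°N, 9°W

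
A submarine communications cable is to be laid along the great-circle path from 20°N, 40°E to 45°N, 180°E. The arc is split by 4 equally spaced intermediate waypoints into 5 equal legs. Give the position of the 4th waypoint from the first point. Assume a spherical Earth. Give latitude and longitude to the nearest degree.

Write both endpoints as unit vectors p₁, p₂ with components (cos φ cos λ, cos φ sin λ, sin φ).
The central angle between the endpoints is δ = arccos(p₁·p₂) ≈ 1.841 rad (105.5°).
Interpolate at f = 4/5 with slerp weights a = sin((1−f)δ)/sin δ ≈ 0.374, b = sin(fδ)/sin δ ≈ 1.033.
p = a·p₁ + b·p₂ ≈ (-0.461, 0.226, 0.858); φ = arcsin(p_z) ≈ 59.10°, λ = atan2(p_y, p_x) ≈ 153.94°.

≈ 59°N, 154°E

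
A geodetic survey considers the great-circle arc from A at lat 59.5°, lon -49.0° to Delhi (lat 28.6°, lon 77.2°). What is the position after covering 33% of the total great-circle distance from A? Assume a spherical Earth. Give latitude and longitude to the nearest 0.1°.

Convert each endpoint to a unit vector on the sphere (x = cos φ cos λ, y = cos φ sin λ, z = sin φ).
The central angle between the endpoints is δ = arccos(p₁·p₂) ≈ 1.421 rad (81.4°).
Interpolate at f = 0.33 with slerp weights a = sin((1−f)δ)/sin δ ≈ 0.824, b = sin(fδ)/sin δ ≈ 0.457.
p = a·p₁ + b·p₂ ≈ (0.363, 0.076, 0.929); φ = arcsin(p_z) ≈ 68.22°, λ = atan2(p_y, p_x) ≈ 11.78°.

≈ lat 68.2°, lon 11.8°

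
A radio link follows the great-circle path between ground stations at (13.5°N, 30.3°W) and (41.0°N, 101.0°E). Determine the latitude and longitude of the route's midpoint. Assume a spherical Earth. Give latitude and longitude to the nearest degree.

Write both endpoints as unit vectors p₁, p₂ with components (cos φ cos λ, cos φ sin λ, sin φ).
The central angle between the endpoints is δ = arccos(p₁·p₂) ≈ 1.908 rad (109.3°).
Interpolate at f = 1/2 with slerp weights a = sin((1−f)δ)/sin δ ≈ 0.865, b = sin(fδ)/sin δ ≈ 0.865.
p = a·p₁ + b·p₂ ≈ (0.601, 0.216, 0.769); φ = arcsin(p_z) ≈ 50.27°, λ = atan2(p_y, p_x) ≈ 19.79°.

≈ (50°N, 20°E)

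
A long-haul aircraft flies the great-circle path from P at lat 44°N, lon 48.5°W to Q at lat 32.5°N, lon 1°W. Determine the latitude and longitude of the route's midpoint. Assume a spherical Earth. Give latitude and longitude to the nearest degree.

Write both endpoints as unit vectors p₁, p₂ with components (cos φ cos λ, cos φ sin λ, sin φ).
The central angle between the endpoints is δ = arccos(p₁·p₂) ≈ 0.671 rad (38.5°).
Interpolate at f = 1/2 with slerp weights a = sin((1−f)δ)/sin δ ≈ 0.530, b = sin(fδ)/sin δ ≈ 0.530.
p = a·p₁ + b·p₂ ≈ (0.699, -0.293, 0.652); φ = arcsin(p_z) ≈ 40.72°, λ = atan2(p_y, p_x) ≈ -22.75°.

≈ lat 41°N, lon 23°W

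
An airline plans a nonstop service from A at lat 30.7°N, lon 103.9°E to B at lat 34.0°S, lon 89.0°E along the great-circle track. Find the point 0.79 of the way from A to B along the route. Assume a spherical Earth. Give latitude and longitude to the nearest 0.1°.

≈ lat 20.5°S, lon 92.6°E

Convert each endpoint to a unit vector on the sphere (x = cos φ cos λ, y = cos φ sin λ, z = sin φ).
The central angle between the endpoints is δ = arccos(p₁·p₂) ≈ 1.156 rad (66.2°).
Interpolate at f = 0.79 with slerp weights a = sin((1−f)δ)/sin δ ≈ 0.263, b = sin(fδ)/sin δ ≈ 0.865.
p = a·p₁ + b·p₂ ≈ (-0.042, 0.936, -0.349); φ = arcsin(p_z) ≈ -20.46°, λ = atan2(p_y, p_x) ≈ 92.55°.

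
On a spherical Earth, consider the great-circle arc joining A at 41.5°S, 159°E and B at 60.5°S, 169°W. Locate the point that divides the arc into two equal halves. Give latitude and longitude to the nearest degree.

≈ 52°S, 172°E

Write both endpoints as unit vectors p₁, p₂ with components (cos φ cos λ, cos φ sin λ, sin φ).
The central angle between the endpoints is δ = arccos(p₁·p₂) ≈ 0.475 rad (27.2°).
Interpolate at f = 1/2 with slerp weights a = sin((1−f)δ)/sin δ ≈ 0.514, b = sin(fδ)/sin δ ≈ 0.514.
p = a·p₁ + b·p₂ ≈ (-0.608, 0.090, -0.789); φ = arcsin(p_z) ≈ -52.05°, λ = atan2(p_y, p_x) ≈ 171.61°.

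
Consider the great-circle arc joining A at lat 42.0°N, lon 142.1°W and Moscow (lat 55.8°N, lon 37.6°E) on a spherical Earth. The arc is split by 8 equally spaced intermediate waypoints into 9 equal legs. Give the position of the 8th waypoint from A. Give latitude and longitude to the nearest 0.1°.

≈ lat 64.9°N, lon 37.5°E

From cos δ = sin φ₁ sin φ₂ + cos φ₁ cos φ₂ cos Δλ, the central angle is δ ≈ 1.435 rad (82.2°).
Interpolate at f = 8/9 with slerp weights a = sin((1−f)δ)/sin δ ≈ 0.160, b = sin(fδ)/sin δ ≈ 0.966.
p = a·p₁ + b·p₂ ≈ (0.336, 0.258, 0.906); φ = arcsin(p_z) ≈ 64.93°, λ = atan2(p_y, p_x) ≈ 37.52°.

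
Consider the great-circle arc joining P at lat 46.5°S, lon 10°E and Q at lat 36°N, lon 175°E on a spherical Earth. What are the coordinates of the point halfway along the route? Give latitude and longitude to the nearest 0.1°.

From cos δ = sin φ₁ sin φ₂ + cos φ₁ cos φ₂ cos Δλ, the central angle is δ ≈ 2.874 rad (164.6°).
Interpolate at f = 1/2 with slerp weights a = sin((1−f)δ)/sin δ ≈ 3.741, b = sin(fδ)/sin δ ≈ 3.741.
p = a·p₁ + b·p₂ ≈ (-0.479, 0.711, -0.515); φ = arcsin(p_z) ≈ -30.98°, λ = atan2(p_y, p_x) ≈ 123.97°.

≈ lat 31.0°S, lon 124.0°E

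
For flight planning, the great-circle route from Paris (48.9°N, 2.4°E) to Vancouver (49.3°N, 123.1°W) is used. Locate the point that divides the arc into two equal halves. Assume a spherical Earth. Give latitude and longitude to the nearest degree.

Write both endpoints as unit vectors p₁, p₂ with components (cos φ cos λ, cos φ sin λ, sin φ).
The central angle between the endpoints is δ = arccos(p₁·p₂) ≈ 1.243 rad (71.2°).
Interpolate at f = 1/2 with slerp weights a = sin((1−f)δ)/sin δ ≈ 0.615, b = sin(fδ)/sin δ ≈ 0.615.
p = a·p₁ + b·p₂ ≈ (0.185, -0.319, 0.930); φ = arcsin(p_z) ≈ 68.36°, λ = atan2(p_y, p_x) ≈ -59.90°.

≈ 68°N, 60°W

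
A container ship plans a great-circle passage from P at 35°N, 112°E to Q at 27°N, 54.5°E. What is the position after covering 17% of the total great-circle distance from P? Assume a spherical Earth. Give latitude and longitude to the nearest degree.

≈ 36°N, 102°E

Write both endpoints as unit vectors p₁, p₂ with components (cos φ cos λ, cos φ sin λ, sin φ).
The central angle between the endpoints is δ = arccos(p₁·p₂) ≈ 0.860 rad (49.3°).
Interpolate at f = 0.17 with slerp weights a = sin((1−f)δ)/sin δ ≈ 0.864, b = sin(fδ)/sin δ ≈ 0.192.
p = a·p₁ + b·p₂ ≈ (-0.166, 0.796, 0.583); φ = arcsin(p_z) ≈ 35.65°, λ = atan2(p_y, p_x) ≈ 101.76°.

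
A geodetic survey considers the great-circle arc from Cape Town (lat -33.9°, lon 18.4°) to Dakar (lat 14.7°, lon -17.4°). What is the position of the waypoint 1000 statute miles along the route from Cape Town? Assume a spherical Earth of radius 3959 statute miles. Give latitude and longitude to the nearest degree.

≈ lat -23°, lon 8°

Write both endpoints as unit vectors p₁, p₂ with components (cos φ cos λ, cos φ sin λ, sin φ).
The central angle between the endpoints is δ = arccos(p₁·p₂) ≈ 1.036 rad (59.4°). The total great-circle distance is δ·R ≈ 1.036 × 3959 ≈ 4102 mi, so the target fraction is f = 1000/4102 ≈ 0.244.
Interpolate at f ≈ 0.244 with slerp weights a = sin((1−f)δ)/sin δ ≈ 0.820, b = sin(fδ)/sin δ ≈ 0.290.
p = a·p₁ + b·p₂ ≈ (0.914, 0.131, -0.384); φ = arcsin(p_z) ≈ -22.57°, λ = atan2(p_y, p_x) ≈ 8.15°.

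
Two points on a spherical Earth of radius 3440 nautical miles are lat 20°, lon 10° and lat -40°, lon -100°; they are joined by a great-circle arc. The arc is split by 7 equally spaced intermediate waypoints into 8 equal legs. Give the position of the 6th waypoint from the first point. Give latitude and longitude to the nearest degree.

From cos δ = sin φ₁ sin φ₂ + cos φ₁ cos φ₂ cos Δλ, the central angle is δ ≈ 2.056 rad (117.8°).
Interpolate at f = 6/8 with slerp weights a = sin((1−f)δ)/sin δ ≈ 0.556, b = sin(fδ)/sin δ ≈ 1.130.
p = a·p₁ + b·p₂ ≈ (0.364, -0.762, -0.536); φ = arcsin(p_z) ≈ -32.42°, λ = atan2(p_y, p_x) ≈ -64.46°.

≈ lat -32°, lon -64°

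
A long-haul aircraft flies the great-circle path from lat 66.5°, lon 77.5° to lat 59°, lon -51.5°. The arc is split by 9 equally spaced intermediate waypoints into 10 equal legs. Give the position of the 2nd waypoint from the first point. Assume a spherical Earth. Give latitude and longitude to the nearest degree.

≈ lat 74°, lon 58°

Write both endpoints as unit vectors p₁, p₂ with components (cos φ cos λ, cos φ sin λ, sin φ).
The central angle between the endpoints is δ = arccos(p₁·p₂) ≈ 0.854 rad (48.9°).
Interpolate at f = 2/10 with slerp weights a = sin((1−f)δ)/sin δ ≈ 0.837, b = sin(fδ)/sin δ ≈ 0.225.
p = a·p₁ + b·p₂ ≈ (0.145, 0.235, 0.961); φ = arcsin(p_z) ≈ 73.98°, λ = atan2(p_y, p_x) ≈ 58.41°.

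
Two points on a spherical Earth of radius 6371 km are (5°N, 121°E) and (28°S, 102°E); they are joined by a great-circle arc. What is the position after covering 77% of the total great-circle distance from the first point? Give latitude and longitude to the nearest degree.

The haversine formula gives a central angle δ ≈ 0.659 rad (37.7°) between the endpoints.
Interpolate at f = 0.77 with slerp weights a = sin((1−f)δ)/sin δ ≈ 0.247, b = sin(fδ)/sin δ ≈ 0.794.
p = a·p₁ + b·p₂ ≈ (-0.272, 0.896, -0.351); φ = arcsin(p_z) ≈ -20.55°, λ = atan2(p_y, p_x) ≈ 106.90°.

≈ (21°S, 107°E)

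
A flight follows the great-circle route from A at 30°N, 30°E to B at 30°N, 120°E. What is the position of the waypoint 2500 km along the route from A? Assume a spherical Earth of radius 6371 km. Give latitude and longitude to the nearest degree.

≈ 38°N, 56°E

Convert each endpoint to a unit vector on the sphere (x = cos φ cos λ, y = cos φ sin λ, z = sin φ).
The central angle between the endpoints is δ = arccos(p₁·p₂) ≈ 1.318 rad (75.5°). The total great-circle distance is δ·R ≈ 1.318 × 6371 ≈ 8398 km, so the target fraction is f = 2500/8398 ≈ 0.298.
Interpolate at f ≈ 0.298 with slerp weights a = sin((1−f)δ)/sin δ ≈ 0.825, b = sin(fδ)/sin δ ≈ 0.395.
p = a·p₁ + b·p₂ ≈ (0.448, 0.654, 0.610); φ = arcsin(p_z) ≈ 37.60°, λ = atan2(p_y, p_x) ≈ 55.57°.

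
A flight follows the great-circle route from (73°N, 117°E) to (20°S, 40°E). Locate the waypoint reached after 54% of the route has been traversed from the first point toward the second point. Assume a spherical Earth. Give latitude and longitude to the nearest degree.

The haversine formula gives a central angle δ ≈ 1.839 rad (105.4°) between the endpoints.
Interpolate at f = 0.54 with slerp weights a = sin((1−f)δ)/sin δ ≈ 0.777, b = sin(fδ)/sin δ ≈ 0.869.
p = a·p₁ + b·p₂ ≈ (0.522, 0.727, 0.445); φ = arcsin(p_z) ≈ 26.45°, λ = atan2(p_y, p_x) ≈ 54.30°.

≈ (26°N, 54°E)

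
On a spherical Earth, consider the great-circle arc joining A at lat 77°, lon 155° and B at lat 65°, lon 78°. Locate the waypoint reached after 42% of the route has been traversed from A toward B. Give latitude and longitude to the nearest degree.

Convert each endpoint to a unit vector on the sphere (x = cos φ cos λ, y = cos φ sin λ, z = sin φ).
The central angle between the endpoints is δ = arccos(p₁·p₂) ≈ 0.441 rad (25.2°).
Interpolate at f = 0.42 with slerp weights a = sin((1−f)δ)/sin δ ≈ 0.593, b = sin(fδ)/sin δ ≈ 0.431.
p = a·p₁ + b·p₂ ≈ (-0.083, 0.235, 0.969); φ = arcsin(p_z) ≈ 75.59°, λ = atan2(p_y, p_x) ≈ 109.46°.

≈ lat 76°, lon 109°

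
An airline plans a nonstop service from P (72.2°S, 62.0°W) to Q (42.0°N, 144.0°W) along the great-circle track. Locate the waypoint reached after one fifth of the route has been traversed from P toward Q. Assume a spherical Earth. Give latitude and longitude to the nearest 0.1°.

≈ (54.1°S, 104.6°W)

Write both endpoints as unit vectors p₁, p₂ with components (cos φ cos λ, cos φ sin λ, sin φ).
The central angle between the endpoints is δ = arccos(p₁·p₂) ≈ 2.221 rad (127.3°).
Interpolate at f = 1/5 with slerp weights a = sin((1−f)δ)/sin δ ≈ 1.230, b = sin(fδ)/sin δ ≈ 0.540.
p = a·p₁ + b·p₂ ≈ (-0.148, -0.568, -0.810); φ = arcsin(p_z) ≈ -54.07°, λ = atan2(p_y, p_x) ≈ -104.62°.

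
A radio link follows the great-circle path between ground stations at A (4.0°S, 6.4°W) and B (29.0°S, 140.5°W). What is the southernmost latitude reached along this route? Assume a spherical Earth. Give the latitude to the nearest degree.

≈ 40°S

The great circle lies in the plane with unit normal n̂ = (p₁ × p₂)/|p₁ × p₂|.
Here n̂_z ≈ -0.765; the vertex latitude is φ_max = arccos|n̂_z| ≈ 40.1°.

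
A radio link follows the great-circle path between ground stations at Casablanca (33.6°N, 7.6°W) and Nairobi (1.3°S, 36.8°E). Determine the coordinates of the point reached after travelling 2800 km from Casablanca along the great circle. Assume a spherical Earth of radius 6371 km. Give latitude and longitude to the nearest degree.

≈ 19°N, 15°E

Convert each endpoint to a unit vector on the sphere (x = cos φ cos λ, y = cos φ sin λ, z = sin φ).
The central angle between the endpoints is δ = arccos(p₁·p₂) ≈ 0.949 rad (54.4°). The total great-circle distance is δ·R ≈ 0.949 × 6371 ≈ 6047 km, so the target fraction is f = 2800/6047 ≈ 0.463.
Interpolate at f ≈ 0.463 with slerp weights a = sin((1−f)δ)/sin δ ≈ 0.600, b = sin(fδ)/sin δ ≈ 0.523.
p = a·p₁ + b·p₂ ≈ (0.914, 0.247, 0.320); φ = arcsin(p_z) ≈ 18.68°, λ = atan2(p_y, p_x) ≈ 15.13°.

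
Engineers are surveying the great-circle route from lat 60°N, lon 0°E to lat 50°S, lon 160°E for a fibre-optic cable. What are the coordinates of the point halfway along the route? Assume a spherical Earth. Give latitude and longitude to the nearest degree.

≈ lat 22°N, lon 115°E

The haversine formula gives a central angle δ ≈ 2.878 rad (164.9°) between the endpoints.
Interpolate at f = 1/2 with slerp weights a = sin((1−f)δ)/sin δ ≈ 3.803, b = sin(fδ)/sin δ ≈ 3.803.
p = a·p₁ + b·p₂ ≈ (-0.396, 0.836, 0.380); φ = arcsin(p_z) ≈ 22.35°, λ = atan2(p_y, p_x) ≈ 115.32°.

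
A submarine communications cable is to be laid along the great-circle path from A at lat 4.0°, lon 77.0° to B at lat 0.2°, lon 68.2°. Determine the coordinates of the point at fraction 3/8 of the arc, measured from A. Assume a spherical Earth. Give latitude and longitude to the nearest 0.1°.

≈ lat 2.6°, lon 73.7°

Convert each endpoint to a unit vector on the sphere (x = cos φ cos λ, y = cos φ sin λ, z = sin φ).
The central angle between the endpoints is δ = arccos(p₁·p₂) ≈ 0.167 rad (9.6°).
Interpolate at f = 3/8 with slerp weights a = sin((1−f)δ)/sin δ ≈ 0.627, b = sin(fδ)/sin δ ≈ 0.377.
p = a·p₁ + b·p₂ ≈ (0.280, 0.959, 0.045); φ = arcsin(p_z) ≈ 2.58°, λ = atan2(p_y, p_x) ≈ 73.69°.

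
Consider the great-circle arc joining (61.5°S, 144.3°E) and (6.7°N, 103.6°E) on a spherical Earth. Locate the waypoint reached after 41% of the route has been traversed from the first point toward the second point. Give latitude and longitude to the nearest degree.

Write both endpoints as unit vectors p₁, p₂ with components (cos φ cos λ, cos φ sin λ, sin φ).
The central angle between the endpoints is δ = arccos(p₁·p₂) ≈ 1.311 rad (75.1°).
Interpolate at f = 0.41 with slerp weights a = sin((1−f)δ)/sin δ ≈ 0.723, b = sin(fδ)/sin δ ≈ 0.530.
p = a·p₁ + b·p₂ ≈ (-0.404, 0.713, -0.574); φ = arcsin(p_z) ≈ -35.00°, λ = atan2(p_y, p_x) ≈ 119.54°.

≈ (35°S, 120°E)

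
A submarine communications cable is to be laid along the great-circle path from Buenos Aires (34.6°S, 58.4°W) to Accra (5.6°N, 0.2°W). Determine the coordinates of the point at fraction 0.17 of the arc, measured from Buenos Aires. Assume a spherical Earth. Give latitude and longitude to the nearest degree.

≈ 29°S, 46°W

Write both endpoints as unit vectors p₁, p₂ with components (cos φ cos λ, cos φ sin λ, sin φ).
The central angle between the endpoints is δ = arccos(p₁·p₂) ≈ 1.185 rad (67.9°).
Interpolate at f = 0.17 with slerp weights a = sin((1−f)δ)/sin δ ≈ 0.899, b = sin(fδ)/sin δ ≈ 0.216.
p = a·p₁ + b·p₂ ≈ (0.602, -0.631, -0.489); φ = arcsin(p_z) ≈ -29.28°, λ = atan2(p_y, p_x) ≈ -46.31°.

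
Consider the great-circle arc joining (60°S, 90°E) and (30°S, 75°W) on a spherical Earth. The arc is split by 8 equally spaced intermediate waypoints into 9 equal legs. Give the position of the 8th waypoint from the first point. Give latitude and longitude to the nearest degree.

≈ (40°S, 73°W)

Convert each endpoint to a unit vector on the sphere (x = cos φ cos λ, y = cos φ sin λ, z = sin φ).
The central angle between the endpoints is δ = arccos(p₁·p₂) ≈ 1.556 rad (89.2°).
Interpolate at f = 8/9 with slerp weights a = sin((1−f)δ)/sin δ ≈ 0.172, b = sin(fδ)/sin δ ≈ 0.983.
p = a·p₁ + b·p₂ ≈ (0.220, -0.736, -0.640); φ = arcsin(p_z) ≈ -39.81°, λ = atan2(p_y, p_x) ≈ -73.34°.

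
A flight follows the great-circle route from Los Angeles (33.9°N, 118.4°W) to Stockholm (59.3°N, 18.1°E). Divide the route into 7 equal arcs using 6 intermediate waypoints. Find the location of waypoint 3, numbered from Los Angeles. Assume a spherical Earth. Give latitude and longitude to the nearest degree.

≈ 64°N, 91°W

Write both endpoints as unit vectors p₁, p₂ with components (cos φ cos λ, cos φ sin λ, sin φ).
The central angle between the endpoints is δ = arccos(p₁·p₂) ≈ 1.398 rad (80.1°).
Interpolate at f = 3/7 with slerp weights a = sin((1−f)δ)/sin δ ≈ 0.727, b = sin(fδ)/sin δ ≈ 0.572.
p = a·p₁ + b·p₂ ≈ (-0.009, -0.440, 0.898); φ = arcsin(p_z) ≈ 63.87°, λ = atan2(p_y, p_x) ≈ -91.22°.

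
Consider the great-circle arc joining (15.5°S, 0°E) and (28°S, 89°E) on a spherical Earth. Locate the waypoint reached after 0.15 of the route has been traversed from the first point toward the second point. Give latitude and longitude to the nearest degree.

≈ (21°S, 12°E)

Write both endpoints as unit vectors p₁, p₂ with components (cos φ cos λ, cos φ sin λ, sin φ).
The central angle between the endpoints is δ = arccos(p₁·p₂) ≈ 1.430 rad (81.9°).
Interpolate at f = 0.15 with slerp weights a = sin((1−f)δ)/sin δ ≈ 0.947, b = sin(fδ)/sin δ ≈ 0.215.
p = a·p₁ + b·p₂ ≈ (0.916, 0.190, -0.354); φ = arcsin(p_z) ≈ -20.73°, λ = atan2(p_y, p_x) ≈ 11.71°.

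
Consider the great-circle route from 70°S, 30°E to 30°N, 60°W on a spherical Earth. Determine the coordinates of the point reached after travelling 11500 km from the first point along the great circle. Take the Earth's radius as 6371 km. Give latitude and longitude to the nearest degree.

Write both endpoints as unit vectors p₁, p₂ with components (cos φ cos λ, cos φ sin λ, sin φ).
The central angle between the endpoints is δ = arccos(p₁·p₂) ≈ 2.060 rad (118.0°). The total great-circle distance is δ·R ≈ 2.060 × 6371 ≈ 13124 km, so the target fraction is f = 11500/13124 ≈ 0.876.
Interpolate at f ≈ 0.876 with slerp weights a = sin((1−f)δ)/sin δ ≈ 0.286, b = sin(fδ)/sin δ ≈ 1.102.
p = a·p₁ + b·p₂ ≈ (0.562, -0.778, 0.283); φ = arcsin(p_z) ≈ 16.41°, λ = atan2(p_y, p_x) ≈ -54.16°.

≈ 16°N, 54°W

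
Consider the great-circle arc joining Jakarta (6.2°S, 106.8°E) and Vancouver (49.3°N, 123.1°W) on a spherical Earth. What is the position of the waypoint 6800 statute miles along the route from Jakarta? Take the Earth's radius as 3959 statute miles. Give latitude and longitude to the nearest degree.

Write both endpoints as unit vectors p₁, p₂ with components (cos φ cos λ, cos φ sin λ, sin φ).
The central angle between the endpoints is δ = arccos(p₁·p₂) ≈ 2.094 rad (120.0°). The total great-circle distance is δ·R ≈ 2.094 × 3959 ≈ 8289 mi, so the target fraction is f = 6800/8289 ≈ 0.820.
Interpolate at f ≈ 0.820 with slerp weights a = sin((1−f)δ)/sin δ ≈ 0.424, b = sin(fδ)/sin δ ≈ 1.142.
p = a·p₁ + b·p₂ ≈ (-0.528, -0.220, 0.820); φ = arcsin(p_z) ≈ 55.07°, λ = atan2(p_y, p_x) ≈ -157.38°.

≈ (55°N, 157°W)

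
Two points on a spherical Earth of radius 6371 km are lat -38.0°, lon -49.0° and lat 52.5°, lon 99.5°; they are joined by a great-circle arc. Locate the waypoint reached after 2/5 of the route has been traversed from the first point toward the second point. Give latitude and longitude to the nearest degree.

≈ lat 11°, lon -9°

Write both endpoints as unit vectors p₁, p₂ with components (cos φ cos λ, cos φ sin λ, sin φ).
The central angle between the endpoints is δ = arccos(p₁·p₂) ≈ 2.685 rad (153.8°).
Interpolate at f = 2/5 with slerp weights a = sin((1−f)δ)/sin δ ≈ 2.265, b = sin(fδ)/sin δ ≈ 1.993.
p = a·p₁ + b·p₂ ≈ (0.971, -0.151, 0.186); φ = arcsin(p_z) ≈ 10.75°, λ = atan2(p_y, p_x) ≈ -8.82°.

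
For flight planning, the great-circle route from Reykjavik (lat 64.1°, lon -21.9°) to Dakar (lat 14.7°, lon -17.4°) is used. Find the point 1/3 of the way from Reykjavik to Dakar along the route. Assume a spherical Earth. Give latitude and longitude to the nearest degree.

The haversine formula gives a central angle δ ≈ 0.864 rad (49.5°) between the endpoints.
Interpolate at f = 1/3 with slerp weights a = sin((1−f)δ)/sin δ ≈ 0.716, b = sin(fδ)/sin δ ≈ 0.374.
p = a·p₁ + b·p₂ ≈ (0.635, -0.225, 0.739); φ = arcsin(p_z) ≈ 47.65°, λ = atan2(p_y, p_x) ≈ -19.49°.

≈ lat 48°, lon -19°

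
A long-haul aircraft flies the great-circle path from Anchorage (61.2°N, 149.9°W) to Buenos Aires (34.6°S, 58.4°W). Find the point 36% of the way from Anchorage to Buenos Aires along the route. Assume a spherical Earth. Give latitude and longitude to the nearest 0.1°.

≈ (32.6°N, 98.7°W)

From cos δ = sin φ₁ sin φ₂ + cos φ₁ cos φ₂ cos Δλ, the central angle is δ ≈ 2.104 rad (120.5°).
Interpolate at f = 0.36 with slerp weights a = sin((1−f)δ)/sin δ ≈ 1.132, b = sin(fδ)/sin δ ≈ 0.798.
p = a·p₁ + b·p₂ ≈ (-0.128, -0.833, 0.539); φ = arcsin(p_z) ≈ 32.61°, λ = atan2(p_y, p_x) ≈ -98.72°.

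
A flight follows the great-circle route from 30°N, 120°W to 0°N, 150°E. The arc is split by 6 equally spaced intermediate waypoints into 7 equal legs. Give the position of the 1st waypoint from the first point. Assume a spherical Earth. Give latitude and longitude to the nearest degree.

≈ 29°N, 135°W

Convert each endpoint to a unit vector on the sphere (x = cos φ cos λ, y = cos φ sin λ, z = sin φ).
The central angle between the endpoints is δ = arccos(p₁·p₂) ≈ 1.571 rad (90.0°).
Interpolate at f = 1/7 with slerp weights a = sin((1−f)δ)/sin δ ≈ 0.975, b = sin(fδ)/sin δ ≈ 0.223.
p = a·p₁ + b·p₂ ≈ (-0.615, -0.620, 0.487); φ = arcsin(p_z) ≈ 29.17°, λ = atan2(p_y, p_x) ≈ -134.76°.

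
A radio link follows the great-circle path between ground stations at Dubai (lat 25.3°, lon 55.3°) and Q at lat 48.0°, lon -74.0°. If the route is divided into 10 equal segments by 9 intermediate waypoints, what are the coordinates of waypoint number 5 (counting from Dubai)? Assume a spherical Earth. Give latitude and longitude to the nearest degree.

≈ lat 59°, lon 8°

Convert each endpoint to a unit vector on the sphere (x = cos φ cos λ, y = cos φ sin λ, z = sin φ).
The central angle between the endpoints is δ = arccos(p₁·p₂) ≈ 1.636 rad (93.8°).
Interpolate at f = 5/10 with slerp weights a = sin((1−f)δ)/sin δ ≈ 0.731, b = sin(fδ)/sin δ ≈ 0.731.
p = a·p₁ + b·p₂ ≈ (0.511, 0.073, 0.856); φ = arcsin(p_z) ≈ 58.89°, λ = atan2(p_y, p_x) ≈ 8.15°.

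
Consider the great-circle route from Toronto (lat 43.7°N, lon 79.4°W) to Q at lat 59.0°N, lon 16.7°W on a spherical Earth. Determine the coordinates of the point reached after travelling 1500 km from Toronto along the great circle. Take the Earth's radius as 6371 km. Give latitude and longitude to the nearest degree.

≈ lat 52°N, lon 64°W

Convert each endpoint to a unit vector on the sphere (x = cos φ cos λ, y = cos φ sin λ, z = sin φ).
The central angle between the endpoints is δ = arccos(p₁·p₂) ≈ 0.703 rad (40.3°). The total great-circle distance is δ·R ≈ 0.703 × 6371 ≈ 4478 km, so the target fraction is f = 1500/4478 ≈ 0.335.
Interpolate at f ≈ 0.335 with slerp weights a = sin((1−f)δ)/sin δ ≈ 0.697, b = sin(fδ)/sin δ ≈ 0.361.
p = a·p₁ + b·p₂ ≈ (0.271, -0.549, 0.791); φ = arcsin(p_z) ≈ 52.27°, λ = atan2(p_y, p_x) ≈ -63.74°.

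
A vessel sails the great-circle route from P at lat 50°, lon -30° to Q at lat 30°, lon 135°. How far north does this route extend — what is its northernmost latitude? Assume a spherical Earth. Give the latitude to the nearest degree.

The great circle lies in the plane with unit normal n̂ = (p₁ × p₂)/|p₁ × p₂|.
Here n̂_z ≈ +0.146; the vertex latitude is φ_max = arccos|n̂_z| ≈ 81.6°.
Check via Clairaut: cos φ_max = |cos φ₁| · sin C = cos(50.0°)·sin(13.1°) ≈ 0.146, again giving ≈ 81.6°.

≈ 82°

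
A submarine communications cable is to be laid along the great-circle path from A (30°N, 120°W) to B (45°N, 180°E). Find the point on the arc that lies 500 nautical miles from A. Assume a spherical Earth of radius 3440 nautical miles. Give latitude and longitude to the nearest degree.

From cos δ = sin φ₁ sin φ₂ + cos φ₁ cos φ₂ cos Δλ, the central angle is δ ≈ 0.850 rad (48.7°). The total great-circle distance is δ·R ≈ 0.850 × 3440 ≈ 2925 nmi, so the target fraction is f = 500/2925 ≈ 0.171.
Interpolate at f ≈ 0.171 with slerp weights a = sin((1−f)δ)/sin δ ≈ 0.862, b = sin(fδ)/sin δ ≈ 0.193.
p = a·p₁ + b·p₂ ≈ (-0.510, -0.647, 0.567); φ = arcsin(p_z) ≈ 34.57°, λ = atan2(p_y, p_x) ≈ -128.24°.

≈ (35°N, 128°W)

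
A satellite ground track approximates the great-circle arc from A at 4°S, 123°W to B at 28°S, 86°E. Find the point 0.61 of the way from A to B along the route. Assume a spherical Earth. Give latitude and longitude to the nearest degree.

≈ 51°S, 152°E

Write both endpoints as unit vectors p₁, p₂ with components (cos φ cos λ, cos φ sin λ, sin φ).
The central angle between the endpoints is δ = arccos(p₁·p₂) ≈ 2.400 rad (137.5°).
Interpolate at f = 0.61 with slerp weights a = sin((1−f)δ)/sin δ ≈ 1.193, b = sin(fδ)/sin δ ≈ 1.473.
p = a·p₁ + b·p₂ ≈ (-0.557, 0.299, -0.775); φ = arcsin(p_z) ≈ -50.76°, λ = atan2(p_y, p_x) ≈ 151.76°.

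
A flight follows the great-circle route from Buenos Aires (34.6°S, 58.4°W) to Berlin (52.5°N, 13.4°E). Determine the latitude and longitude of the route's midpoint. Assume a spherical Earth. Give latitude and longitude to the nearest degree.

≈ 11°N, 29°W

From cos δ = sin φ₁ sin φ₂ + cos φ₁ cos φ₂ cos Δλ, the central angle is δ ≈ 1.869 rad (107.1°).
Interpolate at f = 1/2 with slerp weights a = sin((1−f)δ)/sin δ ≈ 0.842, b = sin(fδ)/sin δ ≈ 0.842.
p = a·p₁ + b·p₂ ≈ (0.861, -0.471, 0.190); φ = arcsin(p_z) ≈ 10.94°, λ = atan2(p_y, p_x) ≈ -28.69°.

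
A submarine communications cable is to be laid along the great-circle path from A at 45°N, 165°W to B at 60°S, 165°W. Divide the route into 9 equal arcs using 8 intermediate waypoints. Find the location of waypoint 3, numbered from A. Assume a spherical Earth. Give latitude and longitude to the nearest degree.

Convert each endpoint to a unit vector on the sphere (x = cos φ cos λ, y = cos φ sin λ, z = sin φ).
The central angle between the endpoints is δ = arccos(p₁·p₂) ≈ 1.833 rad (105.0°).
Interpolate at f = 3/9 with slerp weights a = sin((1−f)δ)/sin δ ≈ 0.973, b = sin(fδ)/sin δ ≈ 0.594.
p = a·p₁ + b·p₂ ≈ (-0.951, -0.255, 0.174); φ = arcsin(p_z) ≈ 10.00°, λ = atan2(p_y, p_x) ≈ -165.00°.

≈ 10°N, 165°W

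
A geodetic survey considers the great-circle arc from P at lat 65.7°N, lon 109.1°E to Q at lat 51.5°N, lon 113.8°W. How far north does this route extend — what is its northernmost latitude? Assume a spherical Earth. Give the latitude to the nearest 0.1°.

The great circle lies in the plane with unit normal n̂ = (p₁ × p₂)/|p₁ × p₂|.
Here n̂_z ≈ +0.205; the vertex latitude is φ_max = arccos|n̂_z| ≈ 78.2°.
Check via Clairaut: cos φ_max = |cos φ₁| · sin C = cos(65.7°)·sin(29.9°) ≈ 0.205, again giving ≈ 78.2°.

≈ 78.2°N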